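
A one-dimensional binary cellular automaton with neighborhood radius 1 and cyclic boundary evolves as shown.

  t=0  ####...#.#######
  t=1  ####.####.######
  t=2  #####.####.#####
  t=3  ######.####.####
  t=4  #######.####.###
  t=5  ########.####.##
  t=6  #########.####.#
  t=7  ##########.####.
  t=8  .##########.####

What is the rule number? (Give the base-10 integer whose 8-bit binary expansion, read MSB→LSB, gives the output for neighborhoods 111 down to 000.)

  nb ###: next=#  (t=0,i=0, bit7=1)
  nb ##.: next=#  (t=0,i=3, bit6=1)
  nb #.#: next=#  (t=0,i=8, bit5=1)
  nb #..: next=.  (t=0,i=4, bit4=0)
  nb .##: next=.  (t=0,i=9, bit3=0)
  nb .#.: next=#  (t=0,i=7, bit2=1)
  nb ..#: next=#  (t=0,i=6, bit1=1)
  nb ...: next=#  (t=0,i=5, bit0=1)
  bits 11100111 = 231

231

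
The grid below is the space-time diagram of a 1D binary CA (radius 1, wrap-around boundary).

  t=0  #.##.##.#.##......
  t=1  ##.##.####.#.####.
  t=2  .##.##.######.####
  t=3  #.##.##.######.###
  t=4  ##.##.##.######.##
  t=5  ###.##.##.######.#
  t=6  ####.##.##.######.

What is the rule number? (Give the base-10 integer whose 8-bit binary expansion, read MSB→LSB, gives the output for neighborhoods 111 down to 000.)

  nb ###: next=#  (t=1,i=7, bit7=1)
  nb ##.: next=#  (t=0,i=3, bit6=1)
  nb #.#: next=#  (t=0,i=1, bit5=1)
  nb #..: next=.  (t=0,i=12, bit4=0)
  nb .##: next=.  (t=0,i=2, bit3=0)
  nb .#.: next=#  (t=0,i=0, bit2=1)
  nb ..#: next=.  (t=0,i=17, bit1=0)
  nb ...: next=#  (t=0,i=13, bit0=1)
  bits 11100101 = 229

229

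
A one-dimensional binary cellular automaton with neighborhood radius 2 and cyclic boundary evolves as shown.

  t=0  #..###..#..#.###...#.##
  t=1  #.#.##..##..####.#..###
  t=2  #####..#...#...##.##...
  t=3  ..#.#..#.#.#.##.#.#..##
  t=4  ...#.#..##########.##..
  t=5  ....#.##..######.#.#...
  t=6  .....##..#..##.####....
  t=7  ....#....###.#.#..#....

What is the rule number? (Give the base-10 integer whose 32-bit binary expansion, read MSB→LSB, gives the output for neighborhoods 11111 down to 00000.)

3035262488

  ##### -> #   bit 31 = 1  t=2,i=2
  ####. -> .   bit 30 = 0  t=1,i=14
  ###.# -> #   bit 29 = 1  t=1,i=0
  ###.. -> #   bit 28 = 1  t=0,i=0
  ##.## -> .   bit 27 = 0  t=2,i=17
  ##.#. -> #   bit 26 = 1  t=1,i=1
  ##..# -> .   bit 25 = 0  t=0,i=1
  ##... -> .   bit 24 = 0  t=0,i=16
  #.### -> #   bit 23 = 1  t=0,i=13
  #.##. -> #   bit 22 = 1  t=1,i=4
  #.#.# -> #   bit 21 = 1  t=1,i=2
  #.#.. -> .   bit 20 = 0  t=1,i=17
  #..## -> #   bit 19 = 1  t=0,i=2
  #..#. -> .   bit 18 = 0  t=0,i=7
  #...# -> #   bit 17 = 1  t=0,i=17
  #.... -> .   bit 16 = 0  t=4,i=22
  .#### -> .   bit 15 = 0  t=1,i=13
  .###. -> #   bit 14 = 1  t=0,i=4
  .##.# -> #   bit 13 = 1  t=2,i=16
  .##.. -> .   bit 12 = 0  t=1,i=5
  .#.## -> #   bit 11 = 1  t=0,i=12
  .#.#. -> #   bit 10 = 1  t=3,i=3
  .#..# -> #   bit 9 = 1  t=0,i=9
  .#... -> .   bit 8 = 0  t=2,i=8
  ..### -> .   bit 7 = 0  t=0,i=3
  ..##. -> .   bit 6 = 0  t=1,i=8
  ..#.# -> .   bit 5 = 0  t=0,i=11
  ..#.. -> #   bit 4 = 1  t=0,i=8
  ...## -> #   bit 3 = 1  t=2,i=14
  ...#. -> .   bit 2 = 0  t=0,i=18
  ....# -> .   bit 1 = 0  t=4,i=1
  ..... -> .   bit 0 = 0  t=4,i=0
  bits 10110100111010100110111000011000 = 3035262488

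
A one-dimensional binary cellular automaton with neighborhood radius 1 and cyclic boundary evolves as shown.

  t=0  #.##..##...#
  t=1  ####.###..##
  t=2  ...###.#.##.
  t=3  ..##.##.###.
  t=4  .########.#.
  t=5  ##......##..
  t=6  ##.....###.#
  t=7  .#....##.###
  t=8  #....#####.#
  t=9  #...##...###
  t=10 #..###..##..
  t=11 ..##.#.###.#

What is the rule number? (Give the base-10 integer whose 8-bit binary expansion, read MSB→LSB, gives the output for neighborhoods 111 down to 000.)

  nb ###: next=.  (t=1,i=0, bit7=0)
  nb ##.: next=#  (t=0,i=0, bit6=1)
  nb #.#: next=#  (t=0,i=1, bit5=1)
  nb #..: next=.  (t=0,i=4, bit4=0)
  nb .##: next=#  (t=0,i=2, bit3=1)
  nb .#.: next=.  (t=2,i=7, bit2=0)
  nb ..#: next=#  (t=0,i=5, bit1=1)
  nb ...: next=.  (t=0,i=9, bit0=0)
  bits 01101010 = 106

106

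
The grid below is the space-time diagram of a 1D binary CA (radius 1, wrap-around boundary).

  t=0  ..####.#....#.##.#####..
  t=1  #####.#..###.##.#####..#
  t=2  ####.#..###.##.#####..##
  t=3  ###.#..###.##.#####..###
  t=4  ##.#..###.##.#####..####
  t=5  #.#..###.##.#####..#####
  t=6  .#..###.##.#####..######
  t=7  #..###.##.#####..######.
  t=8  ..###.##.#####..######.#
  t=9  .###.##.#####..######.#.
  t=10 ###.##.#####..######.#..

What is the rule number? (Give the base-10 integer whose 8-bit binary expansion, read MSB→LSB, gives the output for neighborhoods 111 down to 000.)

171

  nb ###: next=#  (t=0,i=3, bit7=1)
  nb ##.: next=.  (t=0,i=5, bit6=0)
  nb #.#: next=#  (t=0,i=6, bit5=1)
  nb #..: next=.  (t=0,i=8, bit4=0)
  nb .##: next=#  (t=0,i=2, bit3=1)
  nb .#.: next=.  (t=0,i=7, bit2=0)
  nb ..#: next=#  (t=0,i=1, bit1=1)
  nb ...: next=#  (t=0,i=0, bit0=1)
  bits 10101011 = 171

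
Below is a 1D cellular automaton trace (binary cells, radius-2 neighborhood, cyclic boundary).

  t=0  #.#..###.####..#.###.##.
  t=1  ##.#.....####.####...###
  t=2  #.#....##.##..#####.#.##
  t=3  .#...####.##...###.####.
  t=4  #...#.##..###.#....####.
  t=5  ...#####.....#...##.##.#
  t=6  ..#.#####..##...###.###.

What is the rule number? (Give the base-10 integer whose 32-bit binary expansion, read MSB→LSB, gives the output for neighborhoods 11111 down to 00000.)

3588537966

  [31] ##### => #  t=1,i=23
  [30] ####. => #  t=0,i=11
  [29] ###.# => .  t=0,i=7
  [28] ###.. => #  t=0,i=12
  [27] ##.## => .  t=0,i=8
  [26] ##.#. => #  t=0,i=23
  [25] ##..# => .  t=0,i=13
  [24] ##... => #  t=1,i=18
  [23] #.### => #  t=0,i=9
  [22] #.##. => #  t=0,i=21
  [21] #.#.# => #  t=0,i=0
  [20] #.#.. => .  t=0,i=2
  [19] #..## => .  t=0,i=4
  [18] #..#. => #  t=0,i=14
  [17] #...# => .  t=1,i=19
  [16] #.... => .  t=1,i=5
  [15] .#### => #  t=0,i=10
  [14] .###. => .  t=0,i=6
  [13] .##.# => #  t=0,i=22
  [12] .##.. => #  t=2,i=11
  [11] .#.## => #  t=0,i=16
  [10] .#.#. => #  t=0,i=1
  [9] .#..# => #  t=0,i=3
  [8] .#... => .  t=1,i=4
  [7] ..### => .  t=0,i=5
  [6] ..##. => #  t=2,i=7
  [5] ..#.# => #  t=0,i=15
  [4] ..#.. => .  t=3,i=1
  [3] ...## => #  t=1,i=8
  [2] ...#. => #  t=4,i=3
  [1] ....# => #  t=1,i=7
  [0] ..... => .  t=1,i=6
  bits 11010101111001001011111001101110 = 3588537966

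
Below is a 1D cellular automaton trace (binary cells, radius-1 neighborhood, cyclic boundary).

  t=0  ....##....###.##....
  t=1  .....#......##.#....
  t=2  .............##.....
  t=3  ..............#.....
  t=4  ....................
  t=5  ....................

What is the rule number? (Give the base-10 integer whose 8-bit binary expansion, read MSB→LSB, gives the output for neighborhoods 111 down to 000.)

96

  ### -> .   bit 7 = 0  t=0,i=11
  ##. -> #   bit 6 = 1  t=0,i=5
  #.# -> #   bit 5 = 1  t=0,i=13
  #.. -> .   bit 4 = 0  t=0,i=6
  .## -> .   bit 3 = 0  t=0,i=4
  .#. -> .   bit 2 = 0  t=1,i=5
  ..# -> .   bit 1 = 0  t=0,i=3
  ... -> .   bit 0 = 0  t=0,i=0
  bits 01100000 = 96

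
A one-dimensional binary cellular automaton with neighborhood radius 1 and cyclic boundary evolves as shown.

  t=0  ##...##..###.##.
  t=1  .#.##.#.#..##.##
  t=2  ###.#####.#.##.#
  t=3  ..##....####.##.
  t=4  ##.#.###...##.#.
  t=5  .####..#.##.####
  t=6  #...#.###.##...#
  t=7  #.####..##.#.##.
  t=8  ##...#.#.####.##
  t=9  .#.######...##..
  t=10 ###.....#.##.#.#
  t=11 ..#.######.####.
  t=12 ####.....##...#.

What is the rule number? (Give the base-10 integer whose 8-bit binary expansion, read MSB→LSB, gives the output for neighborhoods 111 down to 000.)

103

  ###|.  b7=0 t=0,i=10
  ##.|#  b6=1 t=0,i=1
  #.#|#  b5=1 t=0,i=12
  #..|.  b4=0 t=0,i=2
  .##|.  b3=0 t=0,i=0
  .#.|#  b2=1 t=1,i=1
  ..#|#  b1=1 t=0,i=4
  ...|#  b0=1 t=0,i=3
  bits 01100111 = 103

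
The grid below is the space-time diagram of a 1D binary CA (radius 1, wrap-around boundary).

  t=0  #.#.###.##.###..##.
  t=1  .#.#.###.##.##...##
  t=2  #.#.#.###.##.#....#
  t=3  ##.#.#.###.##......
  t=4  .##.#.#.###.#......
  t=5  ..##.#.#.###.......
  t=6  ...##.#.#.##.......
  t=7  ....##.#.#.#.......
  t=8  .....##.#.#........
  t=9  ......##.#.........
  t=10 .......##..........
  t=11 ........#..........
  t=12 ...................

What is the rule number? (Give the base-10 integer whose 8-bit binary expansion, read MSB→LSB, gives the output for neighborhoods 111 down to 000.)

  ###|#  b7=1 t=0,i=5
  ##.|#  b6=1 t=0,i=6
  #.#|#  b5=1 t=0,i=1
  #..|.  b4=0 t=0,i=14
  .##|.  b3=0 t=0,i=4
  .#.|.  b2=0 t=0,i=0
  ..#|.  b1=0 t=0,i=15
  ...|.  b0=0 t=1,i=15
  bits 11100000 = 224

224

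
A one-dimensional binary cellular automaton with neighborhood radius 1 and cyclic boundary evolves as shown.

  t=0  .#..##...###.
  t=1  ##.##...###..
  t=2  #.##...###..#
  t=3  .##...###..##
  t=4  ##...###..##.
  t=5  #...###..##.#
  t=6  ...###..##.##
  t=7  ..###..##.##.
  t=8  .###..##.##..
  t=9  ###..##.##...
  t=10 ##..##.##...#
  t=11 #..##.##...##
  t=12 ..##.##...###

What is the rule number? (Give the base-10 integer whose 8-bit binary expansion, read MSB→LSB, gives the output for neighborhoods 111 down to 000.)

174

  nb ###: next=#  (t=0,i=10, bit7=1)
  nb ##.: next=.  (t=0,i=5, bit6=0)
  nb #.#: next=#  (t=1,i=2, bit5=1)
  nb #..: next=.  (t=0,i=2, bit4=0)
  nb .##: next=#  (t=0,i=4, bit3=1)
  nb .#.: next=#  (t=0,i=1, bit2=1)
  nb ..#: next=#  (t=0,i=0, bit1=1)
  nb ...: next=.  (t=0,i=7, bit0=0)
  bits 10101110 = 174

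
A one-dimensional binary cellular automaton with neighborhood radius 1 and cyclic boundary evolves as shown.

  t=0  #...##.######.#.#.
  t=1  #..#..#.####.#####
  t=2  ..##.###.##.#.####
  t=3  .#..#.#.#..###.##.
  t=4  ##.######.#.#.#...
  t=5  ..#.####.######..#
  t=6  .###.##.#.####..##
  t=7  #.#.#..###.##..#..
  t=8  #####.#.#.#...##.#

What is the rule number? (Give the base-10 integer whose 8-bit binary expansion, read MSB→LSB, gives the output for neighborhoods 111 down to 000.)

  ###|#  b7=1 t=0,i=8
  ##.|.  b6=0 t=0,i=5
  #.#|#  b5=1 t=0,i=6
  #..|.  b4=0 t=0,i=1
  .##|.  b3=0 t=0,i=4
  .#.|#  b2=1 t=0,i=0
  ..#|#  b1=1 t=0,i=3
  ...|.  b0=0 t=0,i=2
  bits 10100110 = 166

166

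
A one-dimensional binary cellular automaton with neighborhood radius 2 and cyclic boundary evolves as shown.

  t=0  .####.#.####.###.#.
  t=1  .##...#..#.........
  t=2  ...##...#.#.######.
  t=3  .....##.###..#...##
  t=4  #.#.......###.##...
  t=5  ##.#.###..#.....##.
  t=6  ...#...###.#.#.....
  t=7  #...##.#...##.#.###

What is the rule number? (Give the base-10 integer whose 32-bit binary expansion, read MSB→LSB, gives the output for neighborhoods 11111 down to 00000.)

321291681

  #####|.  b31=0 t=2,i=14
  ####.|.  b30=0 t=0,i=3
  ###.#|.  b29=0 t=0,i=4
  ###..|#  b28=1 t=2,i=17
  ##.##|.  b27=0 t=0,i=12
  ##.#.|.  b26=0 t=0,i=5
  ##..#|#  b25=1 t=3,i=11
  ##...|#  b24=1 t=1,i=3
  #.###|.  b23=0 t=0,i=8
  #.##.|.  b22=0 t=4,i=14
  #.#.#|#  b21=1 t=0,i=6
  #.#..|.  b20=0 t=0,i=17
  #..##|.  b19=0 t=0,i=0
  #..#.|#  b18=1 t=1,i=8
  #...#|#  b17=1 t=1,i=4
  #....|.  b16=0 t=1,i=11
  .####|#  b15=1 t=0,i=2
  .###.|.  b14=0 t=0,i=14
  .##.#|.  b13=0 t=3,i=6
  .##..|.  b12=0 t=1,i=2
  .#.##|.  b11=0 t=0,i=7
  .#.#.|#  b10=1 t=2,i=9
  .#..#|.  b9=0 t=0,i=18
  .#...|#  b8=1 t=1,i=10
  ..###|#  b7=1 t=0,i=1
  ..##.|.  b6=0 t=1,i=1
  ..#.#|#  b5=1 t=2,i=8
  ..#..|.  b4=0 t=1,i=6
  ...##|.  b3=0 t=1,i=0
  ...#.|.  b2=0 t=1,i=5
  ....#|.  b1=0 t=1,i=18
  .....|#  b0=1 t=1,i=12
  bits 00010011001001101000010110100001 = 321291681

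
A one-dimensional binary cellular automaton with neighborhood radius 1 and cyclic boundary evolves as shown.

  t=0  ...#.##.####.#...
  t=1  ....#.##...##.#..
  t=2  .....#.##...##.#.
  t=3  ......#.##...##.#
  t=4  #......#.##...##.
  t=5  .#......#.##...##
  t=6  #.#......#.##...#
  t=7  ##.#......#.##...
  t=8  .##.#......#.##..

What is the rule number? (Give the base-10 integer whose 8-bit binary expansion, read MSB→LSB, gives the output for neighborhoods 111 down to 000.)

  [7] ### => .  t=0,i=9
  [6] ##. => #  t=0,i=6
  [5] #.# => #  t=0,i=4
  [4] #.. => #  t=0,i=14
  [3] .## => .  t=0,i=5
  [2] .#. => .  t=0,i=3
  [1] ..# => .  t=0,i=2
  [0] ... => .  t=0,i=0
  bits 01110000 = 112

112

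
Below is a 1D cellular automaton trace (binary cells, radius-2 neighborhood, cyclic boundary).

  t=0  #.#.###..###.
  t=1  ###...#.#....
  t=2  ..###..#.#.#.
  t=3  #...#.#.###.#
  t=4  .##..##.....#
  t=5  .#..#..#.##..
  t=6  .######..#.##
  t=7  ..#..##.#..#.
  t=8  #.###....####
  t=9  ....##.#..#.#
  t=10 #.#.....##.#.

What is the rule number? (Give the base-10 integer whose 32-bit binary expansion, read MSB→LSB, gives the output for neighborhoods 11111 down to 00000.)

  nb #####: next=.  (t=6,i=3, bit31=0)
  nb ####.: next=#  (t=6,i=5, bit30=1)
  nb ###.#: next=.  (t=0,i=11, bit29=0)
  nb ###..: next=#  (t=0,i=6, bit28=1)
  nb ##.##: next=.  (t=3,i=11, bit27=0)
  nb ##.#.: next=.  (t=0,i=12, bit26=0)
  nb ##..#: next=.  (t=0,i=7, bit25=0)
  nb ##...: next=#  (t=1,i=3, bit24=1)
  nb #.###: next=.  (t=0,i=4, bit23=0)
  nb #.##.: next=#  (t=3,i=12, bit22=1)
  nb #.#.#: next=#  (t=0,i=0, bit21=1)
  nb #.#..: next=.  (t=1,i=8, bit20=0)
  nb #..##: next=#  (t=0,i=8, bit19=1)
  nb #..#.: next=#  (t=2,i=6, bit18=1)
  nb #...#: next=#  (t=1,i=4, bit17=1)
  nb #....: next=.  (t=1,i=10, bit16=0)
  nb .####: next=#  (t=6,i=2, bit15=1)
  nb .###.: next=.  (t=0,i=5, bit14=0)
  nb .##.#: next=.  (t=6,i=12, bit13=0)
  nb .##..: next=.  (t=3,i=0, bit12=0)
  nb .#.##: next=.  (t=0,i=3, bit11=0)
  nb .#.#.: next=#  (t=0,i=1, bit10=1)
  nb .#..#: next=#  (t=5,i=2, bit9=1)
  nb .#...: next=#  (t=1,i=9, bit8=1)
  nb ..###: next=.  (t=0,i=9, bit7=0)
  nb ..##.: next=.  (t=4,i=5, bit6=0)
  nb ..#.#: next=.  (t=1,i=6, bit5=0)
  nb ..#..: next=#  (t=5,i=1, bit4=1)
  nb ...##: next=.  (t=1,i=12, bit3=0)
  nb ...#.: next=.  (t=1,i=5, bit2=0)
  nb ....#: next=#  (t=1,i=11, bit1=1)
  nb .....: next=#  (t=4,i=9, bit0=1)
  bits 01010001011011101000011100010011 = 1366198035

1366198035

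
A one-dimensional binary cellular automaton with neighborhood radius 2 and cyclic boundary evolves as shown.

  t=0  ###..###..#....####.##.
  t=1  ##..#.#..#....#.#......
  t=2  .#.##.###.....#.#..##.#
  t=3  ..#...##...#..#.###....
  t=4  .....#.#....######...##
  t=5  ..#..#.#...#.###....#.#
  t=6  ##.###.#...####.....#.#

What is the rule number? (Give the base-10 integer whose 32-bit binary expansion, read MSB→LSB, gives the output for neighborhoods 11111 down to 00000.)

  #####|#  b31=1 t=4,i=14
  ####.|.  b30=0 t=0,i=17
  ###.#|.  b29=0 t=0,i=18
  ###..|.  b28=0 t=0,i=2
  ##.##|.  b27=0 t=0,i=19
  ##.#.|.  b26=0 t=2,i=21
  ##..#|.  b25=0 t=0,i=3
  ##...|.  b24=0 t=2,i=9
  #.###|#  b23=1 t=0,i=0
  #.##.|.  b22=0 t=0,i=20
  #.#.#|.  b21=0 t=2,i=1
  #.#..|#  b20=1 t=1,i=6
  #..##|#  b19=1 t=0,i=4
  #..#.|#  b18=1 t=0,i=9
  #...#|.  b17=0 t=3,i=4
  #....|.  b16=0 t=0,i=12
  .####|#  b15=1 t=0,i=16
  .###.|#  b14=1 t=0,i=1
  .##.#|.  b13=0 t=0,i=21
  .##..|#  b12=1 t=1,i=1
  .#.##|#  b11=1 t=2,i=2
  .#.#.|.  b10=0 t=1,i=5
  .#..#|#  b9=1 t=1,i=7
  .#...|.  b8=0 t=0,i=11
  ..###|.  b7=0 t=0,i=5
  ..##.|.  b6=0 t=1,i=0
  ..#.#|#  b5=1 t=1,i=4
  ..#..|.  b4=0 t=0,i=10
  ...##|#  b3=1 t=0,i=14
  ...#.|.  b2=0 t=1,i=13
  ....#|.  b1=0 t=0,i=13
  .....|#  b0=1 t=1,i=19
  bits 10000000100111001101101000101001 = 2157763113

2157763113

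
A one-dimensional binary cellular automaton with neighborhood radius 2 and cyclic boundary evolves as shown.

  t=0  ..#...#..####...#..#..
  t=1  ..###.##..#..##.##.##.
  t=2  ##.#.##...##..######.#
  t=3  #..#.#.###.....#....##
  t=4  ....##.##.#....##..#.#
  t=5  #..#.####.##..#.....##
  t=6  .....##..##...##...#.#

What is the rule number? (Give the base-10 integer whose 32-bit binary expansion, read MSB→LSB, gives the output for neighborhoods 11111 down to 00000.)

  [31] ##### => .  t=2,i=16
  [30] ####. => .  t=0,i=11
  [29] ###.# => .  t=1,i=4
  [28] ###.. => .  t=0,i=12
  [27] ##.## => #  t=1,i=5
  [26] ##.#. => .  t=2,i=2
  [25] ##..# => .  t=1,i=8
  [24] ##... => #  t=0,i=13
  [23] #.### => #  t=2,i=21
  [22] #.##. => #  t=1,i=6
  [21] #.#.# => #  t=2,i=3
  [20] #.#.. => #  t=4,i=10
  [19] #..## => .  t=0,i=8
  [18] #..#. => .  t=0,i=18
  [17] #...# => #  t=0,i=4
  [16] #.... => .  t=0,i=21
  [15] .#### => #  t=0,i=10
  [14] .###. => #  t=1,i=3
  [13] .##.# => #  t=1,i=14
  [12] .##.. => .  t=1,i=7
  [11] .#.## => .  t=2,i=4
  [10] .#.#. => #  t=3,i=4
  [9] .#..# => #  t=0,i=7
  [8] .#... => #  t=0,i=3
  [7] ..### => .  t=0,i=9
  [6] ..##. => .  t=1,i=13
  [5] ..#.# => .  t=3,i=3
  [4] ..#.. => #  t=0,i=2
  [3] ...## => #  t=1,i=1
  [2] ...#. => .  t=0,i=1
  [1] ....# => .  t=0,i=0
  [0] ..... => .  t=3,i=12
  bits 00001001111100101110011100011000 = 166913816

166913816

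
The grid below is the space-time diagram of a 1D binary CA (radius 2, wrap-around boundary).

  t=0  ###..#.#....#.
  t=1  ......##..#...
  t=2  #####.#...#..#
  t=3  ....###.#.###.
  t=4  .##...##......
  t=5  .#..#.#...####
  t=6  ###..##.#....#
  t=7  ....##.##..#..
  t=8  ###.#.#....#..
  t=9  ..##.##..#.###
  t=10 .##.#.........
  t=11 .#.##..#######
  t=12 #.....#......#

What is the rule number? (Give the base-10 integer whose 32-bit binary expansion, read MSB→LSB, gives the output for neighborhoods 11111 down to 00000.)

739903059

  ##### -> .   bit 31 = 0  t=2,i=1
  ####. -> .   bit 30 = 0  t=2,i=3
  ###.# -> #   bit 29 = 1  t=2,i=4
  ###.. -> .   bit 28 = 0  t=0,i=2
  ##.## -> #   bit 27 = 1  t=7,i=6
  ##.#. -> #   bit 26 = 1  t=2,i=5
  ##..# -> .   bit 25 = 0  t=0,i=3
  ##... -> .   bit 24 = 0  t=3,i=13
  #.### -> .   bit 23 = 0  t=0,i=0
  #.##. -> .   bit 22 = 0  t=7,i=7
  #.#.# -> .   bit 21 = 0  t=3,i=8
  #.#.. -> #   bit 20 = 1  t=0,i=7
  #..## -> #   bit 19 = 1  t=2,i=12
  #..#. -> .   bit 18 = 0  t=0,i=4
  #...# -> #   bit 17 = 1  t=2,i=8
  #.... -> .   bit 16 = 0  t=0,i=9
  .#### -> .   bit 15 = 0  t=2,i=0
  .###. -> .   bit 14 = 0  t=0,i=1
  .##.# -> .   bit 13 = 0  t=6,i=6
  .##.. -> .   bit 12 = 0  t=1,i=7
  .#.## -> .   bit 11 = 0  t=0,i=13
  .#.#. -> #   bit 10 = 1  t=0,i=6
  .#..# -> #   bit 9 = 1  t=2,i=11
  .#... -> .   bit 8 = 0  t=0,i=8
  ..### -> .   bit 7 = 0  t=2,i=13
  ..##. -> #   bit 6 = 1  t=1,i=6
  ..#.# -> .   bit 5 = 0  t=0,i=5
  ..#.. -> #   bit 4 = 1  t=1,i=10
  ...## -> .   bit 3 = 0  t=1,i=5
  ...#. -> .   bit 2 = 0  t=0,i=11
  ....# -> #   bit 1 = 1  t=0,i=10
  ..... -> #   bit 0 = 1  t=1,i=0
  bits 00101100000110100000011001010011 = 739903059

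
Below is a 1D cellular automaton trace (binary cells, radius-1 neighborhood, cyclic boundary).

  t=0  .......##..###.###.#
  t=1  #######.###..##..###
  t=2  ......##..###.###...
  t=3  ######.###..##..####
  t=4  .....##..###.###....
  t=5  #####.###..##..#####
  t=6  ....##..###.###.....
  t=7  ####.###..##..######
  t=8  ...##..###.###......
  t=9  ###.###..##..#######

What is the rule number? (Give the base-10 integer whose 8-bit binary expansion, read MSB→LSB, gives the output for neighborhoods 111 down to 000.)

  ### -> .   bit 7 = 0  t=0,i=12
  ##. -> #   bit 6 = 1  t=0,i=8
  #.# -> #   bit 5 = 1  t=0,i=14
  #.. -> #   bit 4 = 1  t=0,i=0
  .## -> .   bit 3 = 0  t=0,i=7
  .#. -> #   bit 2 = 1  t=0,i=19
  ..# -> #   bit 1 = 1  t=0,i=6
  ... -> #   bit 0 = 1  t=0,i=1
  bits 01110111 = 119

119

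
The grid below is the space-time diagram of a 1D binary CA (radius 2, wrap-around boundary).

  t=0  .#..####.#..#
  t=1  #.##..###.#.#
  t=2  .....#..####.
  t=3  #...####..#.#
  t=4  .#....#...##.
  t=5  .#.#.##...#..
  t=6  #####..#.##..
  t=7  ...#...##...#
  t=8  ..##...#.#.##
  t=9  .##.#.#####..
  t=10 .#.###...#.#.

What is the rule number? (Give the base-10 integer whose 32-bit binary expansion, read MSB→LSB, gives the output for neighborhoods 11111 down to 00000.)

  [31] ##### => .  t=6,i=2
  [30] ####. => #  t=0,i=6
  [29] ###.# => #  t=0,i=7
  [28] ###.. => .  t=2,i=11
  [27] ##.## => .  t=1,i=1
  [26] ##.#. => #  t=0,i=8
  [25] ##..# => .  t=1,i=4
  [24] ##... => #  t=2,i=12
  [23] #.### => .  t=9,i=6
  [22] #.##. => .  t=1,i=2
  [21] #.#.# => #  t=1,i=10
  [20] #.#.. => .  t=0,i=1
  [19] #..## => #  t=0,i=3
  [18] #..#. => .  t=0,i=11
  [17] #...# => .  t=3,i=2
  [16] #.... => #  t=2,i=0
  [15] .#### => .  t=0,i=5
  [14] .###. => .  t=1,i=7
  [13] .##.# => .  t=1,i=0
  [12] .##.. => .  t=1,i=3
  [11] .#.## => #  t=1,i=11
  [10] .#.#. => #  t=0,i=0
  [9] .#..# => #  t=0,i=2
  [8] .#... => .  t=4,i=2
  [7] ..### => .  t=0,i=4
  [6] ..##. => #  t=4,i=10
  [5] ..#.# => #  t=0,i=12
  [4] ..#.. => #  t=2,i=5
  [3] ...## => .  t=3,i=3
  [2] ...#. => #  t=2,i=4
  [1] ....# => .  t=2,i=3
  [0] ..... => .  t=2,i=1
  bits 01100101001010010000111001110100 = 1697189492

1697189492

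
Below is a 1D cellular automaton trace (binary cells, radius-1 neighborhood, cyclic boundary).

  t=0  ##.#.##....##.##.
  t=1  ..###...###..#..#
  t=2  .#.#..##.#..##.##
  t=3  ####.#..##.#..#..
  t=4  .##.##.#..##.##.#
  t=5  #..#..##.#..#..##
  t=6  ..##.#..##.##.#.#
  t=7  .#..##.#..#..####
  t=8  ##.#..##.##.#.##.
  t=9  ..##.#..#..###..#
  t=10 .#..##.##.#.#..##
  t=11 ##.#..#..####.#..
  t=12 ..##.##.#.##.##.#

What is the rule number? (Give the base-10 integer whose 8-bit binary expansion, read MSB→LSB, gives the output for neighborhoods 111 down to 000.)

167

  ###|#  b7=1 t=1,i=3
  ##.|.  b6=0 t=0,i=1
  #.#|#  b5=1 t=0,i=2
  #..|.  b4=0 t=0,i=7
  .##|.  b3=0 t=0,i=0
  .#.|#  b2=1 t=0,i=3
  ..#|#  b1=1 t=0,i=10
  ...|#  b0=1 t=0,i=8
  bits 10100111 = 167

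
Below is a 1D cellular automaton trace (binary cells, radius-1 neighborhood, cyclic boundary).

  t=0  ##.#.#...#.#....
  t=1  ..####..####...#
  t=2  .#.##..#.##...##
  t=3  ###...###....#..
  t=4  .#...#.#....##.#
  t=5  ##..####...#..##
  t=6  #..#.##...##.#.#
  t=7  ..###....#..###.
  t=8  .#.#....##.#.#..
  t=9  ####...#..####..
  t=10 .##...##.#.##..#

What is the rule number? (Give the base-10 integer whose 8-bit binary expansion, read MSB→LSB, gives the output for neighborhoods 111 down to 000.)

  ### -> #   bit 7 = 1  t=1,i=3
  ##. -> .   bit 6 = 0  t=0,i=1
  #.# -> #   bit 5 = 1  t=0,i=2
  #.. -> .   bit 4 = 0  t=0,i=6
  .## -> .   bit 3 = 0  t=0,i=0
  .#. -> #   bit 2 = 1  t=0,i=3
  ..# -> #   bit 1 = 1  t=0,i=8
  ... -> .   bit 0 = 0  t=0,i=7
  bits 10100110 = 166

166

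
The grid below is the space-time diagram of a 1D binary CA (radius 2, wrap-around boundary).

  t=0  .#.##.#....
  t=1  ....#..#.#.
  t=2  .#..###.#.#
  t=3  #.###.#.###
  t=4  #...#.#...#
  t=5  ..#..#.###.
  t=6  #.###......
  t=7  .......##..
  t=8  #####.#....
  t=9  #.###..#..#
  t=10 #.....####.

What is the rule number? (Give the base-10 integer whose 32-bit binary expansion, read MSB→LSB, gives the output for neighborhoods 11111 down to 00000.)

3761121177

  ##### -> #   bit 31 = 1  t=8,i=2
  ####. -> #   bit 30 = 1  t=3,i=10
  ###.# -> #   bit 29 = 1  t=2,i=6
  ###.. -> .   bit 28 = 0  t=5,i=9
  ##.## -> .   bit 27 = 0  t=3,i=1
  ##.#. -> .   bit 26 = 0  t=0,i=5
  ##..# -> .   bit 25 = 0  t=9,i=5
  ##... -> .   bit 24 = 0  t=4,i=1
  #.### -> .   bit 23 = 0  t=3,i=2
  #.##. -> .   bit 22 = 0  t=0,i=3
  #.#.# -> #   bit 21 = 1  t=2,i=8
  #.#.. -> .   bit 20 = 0  t=0,i=6
  #..## -> #   bit 19 = 1  t=2,i=3
  #..#. -> #   bit 18 = 1  t=1,i=6
  #...# -> #   bit 17 = 1  t=4,i=2
  #.... -> .   bit 16 = 0  t=0,i=8
  .#### -> .   bit 15 = 0  t=3,i=9
  .###. -> .   bit 14 = 0  t=2,i=5
  .##.# -> #   bit 13 = 1  t=0,i=4
  .##.. -> .   bit 12 = 0  t=4,i=0
  .#.## -> .   bit 11 = 0  t=0,i=2
  .#.#. -> #   bit 10 = 1  t=1,i=8
  .#..# -> #   bit 9 = 1  t=1,i=5
  .#... -> #   bit 8 = 1  t=0,i=7
  ..### -> #   bit 7 = 1  t=2,i=4
  ..##. -> .   bit 6 = 0  t=4,i=10
  ..#.# -> .   bit 5 = 0  t=0,i=1
  ..#.. -> #   bit 4 = 1  t=1,i=4
  ...## -> #   bit 3 = 1  t=4,i=9
  ...#. -> .   bit 2 = 0  t=0,i=0
  ....# -> .   bit 1 = 0  t=0,i=10
  ..... -> #   bit 0 = 1  t=0,i=9
  bits 11100000001011100010011110011001 = 3761121177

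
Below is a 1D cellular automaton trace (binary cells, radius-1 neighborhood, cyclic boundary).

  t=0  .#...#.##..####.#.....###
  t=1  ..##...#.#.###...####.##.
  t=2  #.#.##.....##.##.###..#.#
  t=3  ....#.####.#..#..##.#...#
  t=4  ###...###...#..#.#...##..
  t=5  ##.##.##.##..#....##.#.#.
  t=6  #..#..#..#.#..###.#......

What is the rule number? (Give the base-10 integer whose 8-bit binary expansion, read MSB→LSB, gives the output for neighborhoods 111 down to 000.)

153

  ###|#  b7=1 t=0,i=12
  ##.|.  b6=0 t=0,i=8
  #.#|.  b5=0 t=0,i=0
  #..|#  b4=1 t=0,i=2
  .##|#  b3=1 t=0,i=7
  .#.|.  b2=0 t=0,i=1
  ..#|.  b1=0 t=0,i=4
  ...|#  b0=1 t=0,i=3
  bits 10011001 = 153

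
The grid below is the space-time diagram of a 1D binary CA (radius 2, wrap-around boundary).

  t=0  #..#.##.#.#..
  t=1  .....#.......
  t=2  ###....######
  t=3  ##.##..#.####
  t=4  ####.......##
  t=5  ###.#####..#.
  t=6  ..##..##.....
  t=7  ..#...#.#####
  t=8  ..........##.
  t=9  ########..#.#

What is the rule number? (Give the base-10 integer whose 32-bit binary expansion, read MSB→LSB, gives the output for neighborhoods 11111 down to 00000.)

  ##### -> #   bit 31 = 1  t=2,i=0
  ####. -> #   bit 30 = 1  t=2,i=1
  ###.# -> #   bit 29 = 1  t=3,i=1
  ###.. -> .   bit 28 = 0  t=2,i=2
  ##.## -> #   bit 27 = 1  t=3,i=2
  ##.#. -> .   bit 26 = 0  t=0,i=7
  ##..# -> .   bit 25 = 0  t=3,i=5
  ##... -> #   bit 24 = 1  t=2,i=3
  #.### -> .   bit 23 = 0  t=3,i=9
  #.##. -> #   bit 22 = 1  t=0,i=5
  #.#.# -> .   bit 21 = 0  t=0,i=8
  #.#.. -> .   bit 20 = 0  t=0,i=10
  #..## -> .   bit 19 = 0  t=6,i=5
  #..#. -> .   bit 18 = 0  t=0,i=2
  #...# -> .   bit 17 = 0  t=7,i=4
  #.... -> #   bit 16 = 1  t=1,i=7
  .#### -> .   bit 15 = 0  t=2,i=8
  .###. -> .   bit 14 = 0  t=5,i=1
  .##.# -> .   bit 13 = 0  t=0,i=6
  .##.. -> .   bit 12 = 0  t=3,i=4
  .#.## -> .   bit 11 = 0  t=0,i=4
  .#.#. -> .   bit 10 = 0  t=0,i=9
  .#..# -> .   bit 9 = 0  t=0,i=1
  .#... -> .   bit 8 = 0  t=1,i=6
  ..### -> #   bit 7 = 1  t=2,i=7
  ..##. -> #   bit 6 = 1  t=6,i=2
  ..#.# -> .   bit 5 = 0  t=0,i=3
  ..#.. -> .   bit 4 = 0  t=0,i=0
  ...## -> .   bit 3 = 0  t=2,i=6
  ...#. -> .   bit 2 = 0  t=1,i=4
  ....# -> .   bit 1 = 0  t=1,i=3
  ..... -> #   bit 0 = 1  t=1,i=0
  bits 11101001010000010000000011000001 = 3913351361

3913351361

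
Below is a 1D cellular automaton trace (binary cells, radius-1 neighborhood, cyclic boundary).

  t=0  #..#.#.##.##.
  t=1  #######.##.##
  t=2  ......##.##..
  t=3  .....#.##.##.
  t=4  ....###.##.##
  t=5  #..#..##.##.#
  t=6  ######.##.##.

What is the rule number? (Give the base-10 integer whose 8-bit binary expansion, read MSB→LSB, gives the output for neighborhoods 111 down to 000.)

  ### -> .   bit 7 = 0  t=1,i=0
  ##. -> #   bit 6 = 1  t=0,i=8
  #.# -> #   bit 5 = 1  t=0,i=4
  #.. -> #   bit 4 = 1  t=0,i=1
  .## -> .   bit 3 = 0  t=0,i=7
  .#. -> #   bit 2 = 1  t=0,i=0
  ..# -> #   bit 1 = 1  t=0,i=2
  ... -> .   bit 0 = 0  t=2,i=0
  bits 01110110 = 118

118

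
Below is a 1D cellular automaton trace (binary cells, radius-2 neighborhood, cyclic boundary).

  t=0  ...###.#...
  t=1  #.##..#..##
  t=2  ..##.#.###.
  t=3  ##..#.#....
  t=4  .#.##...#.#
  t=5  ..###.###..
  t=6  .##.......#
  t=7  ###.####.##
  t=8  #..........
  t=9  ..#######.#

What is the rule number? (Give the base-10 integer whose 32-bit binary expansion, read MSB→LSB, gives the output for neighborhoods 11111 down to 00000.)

2219776685

  [31] ##### => #  t=7,i=0
  [30] ####. => .  t=7,i=1
  [29] ###.# => .  t=0,i=5
  [28] ###.. => .  t=2,i=9
  [27] ##.## => .  t=1,i=1
  [26] ##.#. => #  t=0,i=6
  [25] ##..# => .  t=1,i=4
  [24] ##... => .  t=2,i=10
  [23] #.### => .  t=2,i=7
  [22] #.##. => #  t=1,i=2
  [21] #.#.# => .  t=2,i=5
  [20] #.#.. => .  t=0,i=7
  [19] #..## => #  t=1,i=8
  [18] #..#. => #  t=1,i=5
  [17] #...# => #  t=2,i=0
  [16] #.... => #  t=0,i=9
  [15] .#### => .  t=7,i=5
  [14] .###. => .  t=0,i=4
  [13] .##.# => .  t=2,i=3
  [12] .##.. => #  t=1,i=3
  [11] .#.## => #  t=2,i=6
  [10] .#.#. => .  t=3,i=5
  [9] .#..# => #  t=1,i=7
  [8] .#... => .  t=0,i=8
  [7] ..### => #  t=0,i=3
  [6] ..##. => .  t=2,i=2
  [5] ..#.# => #  t=3,i=4
  [4] ..#.. => .  t=1,i=6
  [3] ...## => #  t=0,i=2
  [2] ...#. => #  t=4,i=7
  [1] ....# => .  t=0,i=1
  [0] ..... => #  t=0,i=0
  bits 10000100010011110001101010101101 = 2219776685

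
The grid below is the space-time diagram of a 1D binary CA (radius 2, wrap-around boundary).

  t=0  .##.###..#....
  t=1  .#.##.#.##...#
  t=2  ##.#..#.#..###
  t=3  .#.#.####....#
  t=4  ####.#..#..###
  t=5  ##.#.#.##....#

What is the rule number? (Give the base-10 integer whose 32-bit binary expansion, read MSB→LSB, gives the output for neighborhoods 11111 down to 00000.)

3103130742

  ##### -> #   bit 31 = 1  t=2,i=13
  ####. -> .   bit 30 = 0  t=2,i=0
  ###.# -> #   bit 29 = 1  t=2,i=1
  ###.. -> #   bit 28 = 1  t=0,i=6
  ##.## -> #   bit 27 = 1  t=0,i=3
  ##.#. -> .   bit 26 = 0  t=1,i=5
  ##..# -> .   bit 25 = 0  t=0,i=7
  ##... -> .   bit 24 = 0  t=1,i=10
  #.### -> #   bit 23 = 1  t=0,i=4
  #.##. -> #   bit 22 = 1  t=1,i=3
  #.#.# -> #   bit 21 = 1  t=1,i=1
  #.#.. -> #   bit 20 = 1  t=2,i=3
  #..## -> .   bit 19 = 0  t=2,i=10
  #..#. -> #   bit 18 = 1  t=0,i=8
  #...# -> #   bit 17 = 1  t=1,i=11
  #.... -> .   bit 16 = 0  t=0,i=11
  .#### -> .   bit 15 = 0  t=2,i=12
  .###. -> .   bit 14 = 0  t=0,i=5
  .##.# -> .   bit 13 = 0  t=0,i=2
  .##.. -> .   bit 12 = 0  t=1,i=9
  .#.## -> .   bit 11 = 0  t=1,i=2
  .#.#. -> #   bit 10 = 1  t=1,i=0
  .#..# -> .   bit 9 = 0  t=2,i=4
  .#... -> .   bit 8 = 0  t=0,i=10
  ..### -> .   bit 7 = 0  t=2,i=11
  ..##. -> #   bit 6 = 1  t=0,i=1
  ..#.# -> #   bit 5 = 1  t=1,i=13
  ..#.. -> #   bit 4 = 1  t=0,i=9
  ...## -> .   bit 3 = 0  t=0,i=0
  ...#. -> #   bit 2 = 1  t=1,i=12
  ....# -> #   bit 1 = 1  t=0,i=13
  ..... -> .   bit 0 = 0  t=0,i=12
  bits 10111000111101100000010001110110 = 3103130742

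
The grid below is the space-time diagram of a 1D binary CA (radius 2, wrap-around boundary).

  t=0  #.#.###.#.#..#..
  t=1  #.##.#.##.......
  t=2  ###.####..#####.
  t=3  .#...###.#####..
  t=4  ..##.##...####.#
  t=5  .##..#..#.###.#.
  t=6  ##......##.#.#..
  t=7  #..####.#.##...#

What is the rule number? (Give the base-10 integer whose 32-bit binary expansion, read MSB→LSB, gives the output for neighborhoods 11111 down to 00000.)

  #####|#  b31=1 t=2,i=12
  ####.|#  b30=1 t=2,i=6
  ###.#|.  b29=0 t=0,i=6
  ###..|#  b28=1 t=2,i=7
  ##.##|.  b27=0 t=2,i=3
  ##.#.|#  b26=1 t=0,i=7
  ##..#|.  b25=0 t=2,i=8
  ##...|.  b24=0 t=1,i=9
  #.###|.  b23=0 t=0,i=4
  #.##.|#  b22=1 t=1,i=2
  #.#.#|#  b21=1 t=0,i=2
  #.#..|.  b20=0 t=0,i=10
  #..##|#  b19=1 t=2,i=9
  #..#.|.  b18=0 t=0,i=12
  #...#|#  b17=1 t=3,i=3
  #....|#  b16=1 t=1,i=10
  .####|#  b15=1 t=2,i=5
  .###.|#  b14=1 t=0,i=5
  .##.#|.  b13=0 t=1,i=3
  .##..|.  b12=0 t=1,i=8
  .#.##|#  b11=1 t=0,i=3
  .#.#.|.  b10=0 t=0,i=1
  .#..#|.  b9=0 t=0,i=11
  .#...|#  b8=1 t=3,i=2
  ..###|#  b7=1 t=2,i=10
  ..##.|#  b6=1 t=4,i=2
  ..#.#|#  b5=1 t=0,i=0
  ..#..|.  b4=0 t=0,i=13
  ...##|.  b3=0 t=3,i=4
  ...#.|.  b2=0 t=1,i=15
  ....#|#  b1=1 t=1,i=14
  .....|#  b0=1 t=1,i=11
  bits 11010100011010111100100111100011 = 3563833827

3563833827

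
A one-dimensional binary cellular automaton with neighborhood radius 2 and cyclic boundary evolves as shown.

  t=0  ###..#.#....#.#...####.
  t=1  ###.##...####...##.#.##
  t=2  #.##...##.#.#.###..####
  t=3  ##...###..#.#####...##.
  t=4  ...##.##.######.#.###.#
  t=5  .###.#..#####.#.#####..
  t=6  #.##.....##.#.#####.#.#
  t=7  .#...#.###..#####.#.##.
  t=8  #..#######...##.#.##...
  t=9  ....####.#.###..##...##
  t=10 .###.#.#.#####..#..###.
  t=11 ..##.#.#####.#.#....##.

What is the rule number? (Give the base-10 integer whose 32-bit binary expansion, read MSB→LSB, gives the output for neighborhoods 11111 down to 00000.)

3098003566

  nb #####: next=#  (t=1,i=0, bit31=1)
  nb ####.: next=.  (t=0,i=20, bit30=0)
  nb ###.#: next=#  (t=0,i=21, bit29=1)
  nb ###..: next=#  (t=0,i=2, bit28=1)
  nb ##.##: next=#  (t=0,i=22, bit27=1)
  nb ##.#.: next=.  (t=1,i=18, bit26=0)
  nb ##..#: next=.  (t=0,i=3, bit25=0)
  nb ##...: next=.  (t=1,i=6, bit24=0)
  nb #.###: next=#  (t=0,i=0, bit23=1)
  nb #.##.: next=.  (t=1,i=4, bit22=0)
  nb #.#.#: next=#  (t=1,i=19, bit21=1)
  nb #.#..: next=.  (t=0,i=7, bit20=0)
  nb #..##: next=.  (t=2,i=18, bit19=0)
  nb #..#.: next=#  (t=0,i=4, bit18=1)
  nb #...#: next=#  (t=0,i=16, bit17=1)
  nb #....: next=#  (t=0,i=9, bit16=1)
  nb .####: next=#  (t=0,i=19, bit15=1)
  nb .###.: next=#  (t=0,i=1, bit14=1)
  nb .##.#: next=.  (t=1,i=17, bit13=0)
  nb .##..: next=.  (t=1,i=5, bit12=0)
  nb .#.##: next=#  (t=1,i=20, bit11=1)
  nb .#.#.: next=.  (t=0,i=6, bit10=0)
  nb .#..#: next=.  (t=5,i=6, bit9=0)
  nb .#...: next=.  (t=0,i=8, bit8=0)
  nb ..###: next=.  (t=0,i=18, bit7=0)
  nb ..##.: next=#  (t=1,i=16, bit6=1)
  nb ..#.#: next=#  (t=0,i=5, bit5=1)
  nb ..#..: next=.  (t=7,i=1, bit4=0)
  nb ...##: next=#  (t=0,i=17, bit3=1)
  nb ...#.: next=#  (t=0,i=11, bit2=1)
  nb ....#: next=#  (t=0,i=10, bit1=1)
  nb .....: next=.  (t=6,i=6, bit0=0)
  bits 10111000101001111100100001101110 = 3098003566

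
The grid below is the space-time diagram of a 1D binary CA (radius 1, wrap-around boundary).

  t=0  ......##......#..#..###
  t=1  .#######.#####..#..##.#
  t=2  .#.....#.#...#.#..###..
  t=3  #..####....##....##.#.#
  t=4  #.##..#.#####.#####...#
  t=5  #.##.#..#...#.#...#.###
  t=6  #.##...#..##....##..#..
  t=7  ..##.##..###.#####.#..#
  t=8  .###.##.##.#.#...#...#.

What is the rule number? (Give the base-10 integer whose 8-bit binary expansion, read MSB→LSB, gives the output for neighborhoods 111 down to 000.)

75

  ###|.  b7=0 t=0,i=21
  ##.|#  b6=1 t=0,i=7
  #.#|.  b5=0 t=1,i=0
  #..|.  b4=0 t=0,i=0
  .##|#  b3=1 t=0,i=6
  .#.|.  b2=0 t=0,i=14
  ..#|#  b1=1 t=0,i=5
  ...|#  b0=1 t=0,i=1
  bits 01001011 = 75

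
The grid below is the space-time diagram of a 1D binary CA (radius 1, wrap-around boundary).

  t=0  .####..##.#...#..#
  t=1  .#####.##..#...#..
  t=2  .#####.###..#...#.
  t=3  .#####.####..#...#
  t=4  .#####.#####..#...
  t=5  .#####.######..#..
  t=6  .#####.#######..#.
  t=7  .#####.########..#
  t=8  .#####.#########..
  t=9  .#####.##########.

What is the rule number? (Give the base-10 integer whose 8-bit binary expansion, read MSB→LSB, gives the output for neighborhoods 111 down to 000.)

216

  ###|#  b7=1 t=0,i=2
  ##.|#  b6=1 t=0,i=4
  #.#|.  b5=0 t=0,i=0
  #..|#  b4=1 t=0,i=5
  .##|#  b3=1 t=0,i=1
  .#.|.  b2=0 t=0,i=10
  ..#|.  b1=0 t=0,i=6
  ...|.  b0=0 t=0,i=12
  bits 11011000 = 216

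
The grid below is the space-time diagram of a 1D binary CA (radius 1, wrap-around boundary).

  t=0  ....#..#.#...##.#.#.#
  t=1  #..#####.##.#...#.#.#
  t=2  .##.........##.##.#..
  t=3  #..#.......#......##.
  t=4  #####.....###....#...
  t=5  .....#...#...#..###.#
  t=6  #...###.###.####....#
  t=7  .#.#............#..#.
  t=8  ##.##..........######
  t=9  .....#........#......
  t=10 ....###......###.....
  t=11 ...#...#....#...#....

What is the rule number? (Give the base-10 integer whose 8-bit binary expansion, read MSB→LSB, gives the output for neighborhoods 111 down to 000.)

  ### -> .   bit 7 = 0  t=1,i=4
  ##. -> .   bit 6 = 0  t=0,i=14
  #.# -> .   bit 5 = 0  t=0,i=8
  #.. -> #   bit 4 = 1  t=0,i=0
  .## -> .   bit 3 = 0  t=0,i=13
  .#. -> #   bit 2 = 1  t=0,i=4
  ..# -> #   bit 1 = 1  t=0,i=3
  ... -> .   bit 0 = 0  t=0,i=1
  bits 00010110 = 22

22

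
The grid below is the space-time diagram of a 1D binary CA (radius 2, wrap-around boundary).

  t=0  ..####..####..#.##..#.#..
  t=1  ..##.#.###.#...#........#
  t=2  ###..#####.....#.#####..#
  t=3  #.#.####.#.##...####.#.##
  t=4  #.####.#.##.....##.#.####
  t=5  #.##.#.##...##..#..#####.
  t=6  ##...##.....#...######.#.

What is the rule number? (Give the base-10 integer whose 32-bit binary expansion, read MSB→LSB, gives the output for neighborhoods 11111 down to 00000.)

  #####|#  b31=1 t=2,i=7
  ####.|.  b30=0 t=0,i=4
  ###.#|#  b29=1 t=1,i=9
  ###..|#  b28=1 t=0,i=5
  ##.##|.  b27=0 t=4,i=1
  ##.#.|.  b26=0 t=1,i=4
  ##..#|.  b25=0 t=0,i=6
  ##...|.  b24=0 t=2,i=10
  #.###|#  b23=1 t=1,i=7
  #.##.|.  b22=0 t=0,i=16
  #.#.#|#  b21=1 t=1,i=5
  #.#..|.  b20=0 t=0,i=22
  #..##|#  b19=1 t=0,i=7
  #..#.|.  b18=0 t=0,i=13
  #...#|.  b17=0 t=1,i=13
  #....|#  b16=1 t=0,i=24
  .####|#  b15=1 t=0,i=3
  .###.|#  b14=1 t=1,i=8
  .##.#|.  b13=0 t=1,i=3
  .##..|.  b12=0 t=0,i=17
  .#.##|#  b11=1 t=0,i=15
  .#.#.|.  b10=0 t=0,i=21
  .#..#|#  b9=1 t=1,i=0
  .#...|.  b8=0 t=0,i=23
  ..###|#  b7=1 t=0,i=2
  ..##.|#  b6=1 t=1,i=2
  ..#.#|.  b5=0 t=0,i=14
  ..#..|#  b4=1 t=1,i=15
  ...##|.  b3=0 t=0,i=1
  ...#.|.  b2=0 t=1,i=14
  ....#|.  b1=0 t=0,i=0
  .....|#  b0=1 t=1,i=18
  bits 10110000101010011100101011010001 = 2963917521

2963917521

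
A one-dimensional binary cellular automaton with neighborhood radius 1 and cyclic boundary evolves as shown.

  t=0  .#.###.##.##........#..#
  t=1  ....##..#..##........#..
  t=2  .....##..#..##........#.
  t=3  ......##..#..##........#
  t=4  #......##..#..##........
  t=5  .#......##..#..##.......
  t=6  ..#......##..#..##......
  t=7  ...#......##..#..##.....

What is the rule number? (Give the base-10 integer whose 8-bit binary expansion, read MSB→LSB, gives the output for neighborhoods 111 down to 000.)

208

  [7] ### => #  t=0,i=4
  [6] ##. => #  t=0,i=5
  [5] #.# => .  t=0,i=0
  [4] #.. => #  t=0,i=12
  [3] .## => .  t=0,i=3
  [2] .#. => .  t=0,i=1
  [1] ..# => .  t=0,i=19
  [0] ... => .  t=0,i=13
  bits 11010000 = 208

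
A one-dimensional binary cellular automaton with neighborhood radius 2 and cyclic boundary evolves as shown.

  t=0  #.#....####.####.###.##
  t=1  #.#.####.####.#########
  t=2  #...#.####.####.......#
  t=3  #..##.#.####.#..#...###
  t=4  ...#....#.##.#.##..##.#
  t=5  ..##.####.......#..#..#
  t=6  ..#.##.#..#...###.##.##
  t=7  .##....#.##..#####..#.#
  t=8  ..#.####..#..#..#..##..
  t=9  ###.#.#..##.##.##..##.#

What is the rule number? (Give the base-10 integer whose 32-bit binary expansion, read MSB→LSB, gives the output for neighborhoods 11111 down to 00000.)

  [31] ##### => .  t=1,i=16
  [30] ####. => #  t=0,i=9
  [29] ###.# => #  t=0,i=0
  [28] ###.. => .  t=2,i=14
  [27] ##.## => #  t=0,i=11
  [26] ##.#. => .  t=0,i=1
  [25] ##..# => .  t=3,i=1
  [24] ##... => .  t=2,i=1
  [23] #.### => #  t=0,i=12
  [22] #.##. => .  t=4,i=10
  [21] #.#.# => .  t=1,i=2
  [20] #.#.. => #  t=0,i=2
  [19] #..## => .  t=3,i=2
  [18] #..#. => #  t=3,i=15
  [17] #...# => .  t=2,i=2
  [16] #.... => #  t=0,i=4
  [15] .#### => .  t=0,i=8
  [14] .###. => #  t=0,i=18
  [13] .##.# => .  t=3,i=4
  [12] .##.. => #  t=2,i=0
  [11] .#.## => .  t=1,i=3
  [10] .#.#. => .  t=7,i=21
  [9] .#..# => .  t=3,i=14
  [8] .#... => .  t=0,i=3
  [7] ..### => #  t=0,i=7
  [6] ..##. => #  t=2,i=22
  [5] ..#.# => #  t=2,i=4
  [4] ..#.. => #  t=3,i=16
  [3] ...## => #  t=0,i=6
  [2] ...#. => #  t=2,i=3
  [1] ....# => #  t=0,i=5
  [0] ..... => .  t=2,i=17
  bits 01101000100101010101000011111110 = 1754616062

1754616062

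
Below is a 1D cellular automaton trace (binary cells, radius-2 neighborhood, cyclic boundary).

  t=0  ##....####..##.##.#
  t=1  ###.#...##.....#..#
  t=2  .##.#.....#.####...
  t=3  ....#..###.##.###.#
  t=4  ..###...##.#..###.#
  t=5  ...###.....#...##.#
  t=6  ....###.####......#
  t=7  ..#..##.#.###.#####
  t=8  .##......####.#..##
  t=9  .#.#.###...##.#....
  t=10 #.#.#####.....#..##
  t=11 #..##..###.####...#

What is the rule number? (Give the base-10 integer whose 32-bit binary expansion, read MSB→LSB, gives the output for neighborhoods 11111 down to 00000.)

1909738519

  [31] ##### => .  t=7,i=16
  [30] ####. => #  t=0,i=8
  [29] ###.# => #  t=1,i=2
  [28] ###.. => #  t=0,i=1
  [27] ##.## => .  t=0,i=14
  [26] ##.#. => .  t=1,i=3
  [25] ##..# => .  t=0,i=10
  [24] ##... => #  t=0,i=2
  [23] #.### => #  t=0,i=18
  [22] #.##. => #  t=0,i=15
  [21] #.#.# => .  t=7,i=8
  [20] #.#.. => #  t=1,i=4
  [19] #..## => .  t=0,i=11
  [18] #..#. => #  t=7,i=1
  [17] #...# => .  t=1,i=6
  [16] #.... => .  t=0,i=3
  [15] .#### => .  t=0,i=7
  [14] .###. => #  t=0,i=0
  [13] .##.# => .  t=0,i=13
  [12] .##.. => .  t=1,i=9
  [11] .#.## => #  t=2,i=11
  [10] .#.#. => #  t=9,i=2
  [9] .#..# => .  t=1,i=16
  [8] .#... => .  t=1,i=5
  [7] ..### => .  t=0,i=6
  [6] ..##. => .  t=0,i=12
  [5] ..#.# => .  t=2,i=10
  [4] ..#.. => #  t=1,i=15
  [3] ...## => .  t=0,i=5
  [2] ...#. => #  t=1,i=14
  [1] ....# => #  t=0,i=4
  [0] ..... => #  t=1,i=12
  bits 01110001110101000100110000010111 = 1909738519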